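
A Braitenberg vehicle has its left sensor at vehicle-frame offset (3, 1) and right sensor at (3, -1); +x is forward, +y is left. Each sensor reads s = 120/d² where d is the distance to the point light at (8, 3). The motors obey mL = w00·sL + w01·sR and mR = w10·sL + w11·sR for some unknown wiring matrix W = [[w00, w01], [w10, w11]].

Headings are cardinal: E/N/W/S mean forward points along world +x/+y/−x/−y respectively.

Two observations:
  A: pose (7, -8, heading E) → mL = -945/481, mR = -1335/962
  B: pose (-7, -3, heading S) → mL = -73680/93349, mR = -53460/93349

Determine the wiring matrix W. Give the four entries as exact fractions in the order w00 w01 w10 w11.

-1 -1 -1/2 -1

obs A: pose=(7,-8,E) → sL=15/13, sR=30/37, mL=-945/481, mR=-1335/962
obs B: pose=(-7,-3,S) → sL=120/277, sR=120/337, mL=-73680/93349, mR=-53460/93349
sensor matrix S = [[15/13, 30/37], [120/277, 120/337]]; det S = 2676600/44900869
solve [mL_A; mL_B] = S·[w00; w01] and [mR_A; mR_B] = S·[w10; w11]:
  w00 = -1, w01 = -1, w10 = -1/2, w11 = -1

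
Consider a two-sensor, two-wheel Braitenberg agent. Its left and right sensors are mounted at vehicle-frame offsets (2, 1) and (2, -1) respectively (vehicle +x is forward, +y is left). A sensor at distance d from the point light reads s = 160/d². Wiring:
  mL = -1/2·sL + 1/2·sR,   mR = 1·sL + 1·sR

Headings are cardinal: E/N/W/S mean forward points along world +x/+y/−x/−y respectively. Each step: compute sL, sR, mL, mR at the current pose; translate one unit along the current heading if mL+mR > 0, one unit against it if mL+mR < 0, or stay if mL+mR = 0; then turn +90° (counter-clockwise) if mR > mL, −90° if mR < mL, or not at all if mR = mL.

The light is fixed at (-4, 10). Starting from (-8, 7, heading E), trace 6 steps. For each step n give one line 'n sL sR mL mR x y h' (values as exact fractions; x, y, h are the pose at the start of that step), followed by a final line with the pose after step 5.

n=0: pose=(-8,7,E); sL=20, sR=8; mL=-6, mR=28; mL+mR=22 → advance +1; mR−mL=34 → turn +1·90°
n=1: pose=(-7,7,N); sL=160/17, sR=32; mL=192/17, mR=704/17; mL+mR=896/17 → advance +1; mR−mL=512/17 → turn +1·90°
n=2: pose=(-7,8,W); sL=80/17, sR=80/13; mL=160/221, mR=2400/221; mL+mR=2560/221 → advance +1; mR−mL=2240/221 → turn +1·90°
n=3: pose=(-8,8,S); sL=32/5, sR=160/41; mL=-256/205, mR=2112/205; mL+mR=1856/205 → advance +1; mR−mL=2368/205 → turn +1·90°
n=4: pose=(-8,7,E); sL=20, sR=8; mL=-6, mR=28; mL+mR=22 → advance +1; mR−mL=34 → turn +1·90°
n=5: pose=(-7,7,N); sL=160/17, sR=32; mL=192/17, mR=704/17; mL+mR=896/17 → advance +1; mR−mL=512/17 → turn +1·90°

0 20 8 -6 28 -8 7 E
1 160/17 32 192/17 704/17 -7 7 N
2 80/17 80/13 160/221 2400/221 -7 8 W
3 32/5 160/41 -256/205 2112/205 -8 8 S
4 20 8 -6 28 -8 7 E
5 160/17 32 192/17 704/17 -7 7 N
final -7 8 W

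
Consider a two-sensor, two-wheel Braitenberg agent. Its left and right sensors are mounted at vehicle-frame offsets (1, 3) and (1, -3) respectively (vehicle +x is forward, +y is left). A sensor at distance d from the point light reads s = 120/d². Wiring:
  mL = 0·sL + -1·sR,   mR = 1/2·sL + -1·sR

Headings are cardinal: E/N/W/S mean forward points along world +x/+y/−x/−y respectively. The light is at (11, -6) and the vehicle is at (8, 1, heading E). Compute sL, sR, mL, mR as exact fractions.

left sensor world pos  = (9, 4); dL² = 104
right sensor world pos = (9, -2); dR² = 20
sL = 120/104 = 15/13
sR = 120/20 = 6
mL = 0·sL + -1·sR = -6
mR = 1/2·sL + -1·sR = -141/26

15/13 6 -6 -141/26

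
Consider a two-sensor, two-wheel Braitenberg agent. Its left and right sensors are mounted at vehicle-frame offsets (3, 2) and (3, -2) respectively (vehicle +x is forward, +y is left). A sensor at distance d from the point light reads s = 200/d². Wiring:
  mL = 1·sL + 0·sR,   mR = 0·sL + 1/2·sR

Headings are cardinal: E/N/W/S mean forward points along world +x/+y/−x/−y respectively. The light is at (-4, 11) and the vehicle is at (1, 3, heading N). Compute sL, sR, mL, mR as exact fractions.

100/17 100/37 100/17 50/37

left sensor world pos  = (-1, 6); dL² = 34
right sensor world pos = (3, 6); dR² = 74
sL = 200/34 = 100/17
sR = 200/74 = 100/37
mL = 1·sL + 0·sR = 100/17
mR = 0·sL + 1/2·sR = 50/37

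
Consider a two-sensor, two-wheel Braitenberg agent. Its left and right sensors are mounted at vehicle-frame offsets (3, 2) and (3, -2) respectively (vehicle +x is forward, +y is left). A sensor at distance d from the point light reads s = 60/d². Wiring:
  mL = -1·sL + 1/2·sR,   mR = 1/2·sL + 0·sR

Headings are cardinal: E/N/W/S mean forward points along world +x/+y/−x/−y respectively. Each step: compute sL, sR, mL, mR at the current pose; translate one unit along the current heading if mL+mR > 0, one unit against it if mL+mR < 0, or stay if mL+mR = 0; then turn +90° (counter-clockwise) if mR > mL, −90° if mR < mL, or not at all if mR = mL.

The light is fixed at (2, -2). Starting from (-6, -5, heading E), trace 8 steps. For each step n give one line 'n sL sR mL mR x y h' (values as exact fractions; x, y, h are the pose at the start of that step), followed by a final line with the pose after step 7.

0 30/13 6/5 -111/65 15/13 -6 -5 E
1 60/121 60/49 690/5929 30/121 -7 -5 N
2 3/8 5/12 -1/6 3/16 -7 -4 W
3 60/89 60/169 -7470/15041 30/89 -8 -4 S
4 6/5 30/29 -99/145 3/5 -8 -3 E
5 60/173 12/17 18/2941 30/173 -9 -3 N
6 3/10 3/10 -3/20 3/20 -9 -2 W
7 2/3 30/89 -133/267 1/3 -9 -2 S
final -9 -1 E

n=0: pose=(-6,-5,E); sL=30/13, sR=6/5; mL=-111/65, mR=15/13; mL+mR=-36/65 → advance -1; mR−mL=186/65 → turn +1·90°
n=1: pose=(-7,-5,N); sL=60/121, sR=60/49; mL=690/5929, mR=30/121; mL+mR=2160/5929 → advance +1; mR−mL=780/5929 → turn +1·90°
n=2: pose=(-7,-4,W); sL=3/8, sR=5/12; mL=-1/6, mR=3/16; mL+mR=1/48 → advance +1; mR−mL=17/48 → turn +1·90°
n=3: pose=(-8,-4,S); sL=60/89, sR=60/169; mL=-7470/15041, mR=30/89; mL+mR=-2400/15041 → advance -1; mR−mL=12540/15041 → turn +1·90°
n=4: pose=(-8,-3,E); sL=6/5, sR=30/29; mL=-99/145, mR=3/5; mL+mR=-12/145 → advance -1; mR−mL=186/145 → turn +1·90°
n=5: pose=(-9,-3,N); sL=60/173, sR=12/17; mL=18/2941, mR=30/173; mL+mR=528/2941 → advance +1; mR−mL=492/2941 → turn +1·90°
n=6: pose=(-9,-2,W); sL=3/10, sR=3/10; mL=-3/20, mR=3/20; mL+mR=0 → advance +0; mR−mL=3/10 → turn +1·90°
n=7: pose=(-9,-2,S); sL=2/3, sR=30/89; mL=-133/267, mR=1/3; mL+mR=-44/267 → advance -1; mR−mL=74/89 → turn +1·90°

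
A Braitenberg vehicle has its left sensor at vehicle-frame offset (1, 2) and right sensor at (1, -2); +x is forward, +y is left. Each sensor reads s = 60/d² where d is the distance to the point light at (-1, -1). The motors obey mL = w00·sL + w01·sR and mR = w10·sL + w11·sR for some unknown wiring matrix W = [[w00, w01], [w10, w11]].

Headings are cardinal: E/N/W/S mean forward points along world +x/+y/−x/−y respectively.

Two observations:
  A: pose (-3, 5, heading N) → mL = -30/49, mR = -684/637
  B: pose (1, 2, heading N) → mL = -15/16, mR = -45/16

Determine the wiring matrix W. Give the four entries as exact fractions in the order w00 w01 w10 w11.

obs A: pose=(-3,5,N) → sL=12/13, sR=60/49, mL=-30/49, mR=-684/637
obs B: pose=(1,2,N) → sL=15/4, sR=15/8, mL=-15/16, mR=-45/16
sensor matrix S = [[12/13, 60/49], [15/4, 15/8]]; det S = -3645/1274
solve [mL_A; mL_B] = S·[w00; w01] and [mR_A; mR_B] = S·[w10; w11]:
  w00 = 0, w01 = -1/2, w10 = -1/2, w11 = -1/2

0 -1/2 -1/2 -1/2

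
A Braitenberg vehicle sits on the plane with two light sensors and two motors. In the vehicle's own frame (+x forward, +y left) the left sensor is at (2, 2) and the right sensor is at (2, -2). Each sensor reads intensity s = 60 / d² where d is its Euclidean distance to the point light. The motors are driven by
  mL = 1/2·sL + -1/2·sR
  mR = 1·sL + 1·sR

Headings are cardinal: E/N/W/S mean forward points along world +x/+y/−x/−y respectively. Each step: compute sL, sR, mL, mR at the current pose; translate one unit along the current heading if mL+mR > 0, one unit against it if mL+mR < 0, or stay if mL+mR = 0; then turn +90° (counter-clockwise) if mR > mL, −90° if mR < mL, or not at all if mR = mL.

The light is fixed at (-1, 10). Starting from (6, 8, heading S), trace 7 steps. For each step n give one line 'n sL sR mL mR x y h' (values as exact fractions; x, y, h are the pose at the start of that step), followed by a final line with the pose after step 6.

0 60/97 60/41 -1680/3977 8280/3977 6 8 S
1 30/41 30/53 180/2173 2820/2173 6 7 E
2 60/37 60/101 1920/3737 8280/3737 7 7 N
3 15/13 5/3 -10/39 110/39 7 8 W
4 60/97 60/41 -1680/3977 8280/3977 6 8 S
5 30/41 30/53 180/2173 2820/2173 6 7 E
6 60/37 60/101 1920/3737 8280/3737 7 7 N
final 7 8 W

n=0: pose=(6,8,S); sL=60/97, sR=60/41; mL=-1680/3977, mR=8280/3977; mL+mR=6600/3977 → advance +1; mR−mL=9960/3977 → turn +1·90°
n=1: pose=(6,7,E); sL=30/41, sR=30/53; mL=180/2173, mR=2820/2173; mL+mR=3000/2173 → advance +1; mR−mL=2640/2173 → turn +1·90°
n=2: pose=(7,7,N); sL=60/37, sR=60/101; mL=1920/3737, mR=8280/3737; mL+mR=10200/3737 → advance +1; mR−mL=6360/3737 → turn +1·90°
n=3: pose=(7,8,W); sL=15/13, sR=5/3; mL=-10/39, mR=110/39; mL+mR=100/39 → advance +1; mR−mL=40/13 → turn +1·90°
n=4: pose=(6,8,S); sL=60/97, sR=60/41; mL=-1680/3977, mR=8280/3977; mL+mR=6600/3977 → advance +1; mR−mL=9960/3977 → turn +1·90°
n=5: pose=(6,7,E); sL=30/41, sR=30/53; mL=180/2173, mR=2820/2173; mL+mR=3000/2173 → advance +1; mR−mL=2640/2173 → turn +1·90°
n=6: pose=(7,7,N); sL=60/37, sR=60/101; mL=1920/3737, mR=8280/3737; mL+mR=10200/3737 → advance +1; mR−mL=6360/3737 → turn +1·90°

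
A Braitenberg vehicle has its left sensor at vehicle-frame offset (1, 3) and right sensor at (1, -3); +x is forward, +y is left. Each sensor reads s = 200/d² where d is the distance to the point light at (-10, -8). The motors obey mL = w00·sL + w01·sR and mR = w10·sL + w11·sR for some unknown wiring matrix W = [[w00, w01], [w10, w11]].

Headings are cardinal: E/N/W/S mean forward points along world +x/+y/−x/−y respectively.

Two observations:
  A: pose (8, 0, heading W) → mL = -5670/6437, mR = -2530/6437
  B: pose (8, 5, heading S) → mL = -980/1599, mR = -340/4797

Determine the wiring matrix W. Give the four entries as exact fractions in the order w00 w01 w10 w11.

obs A: pose=(8,0,W) → sL=100/157, sR=20/41, mL=-5670/6437, mR=-2530/6437
obs B: pose=(8,5,S) → sL=40/117, sR=200/369, mL=-980/1599, mR=-340/4797
sensor matrix S = [[100/157, 20/41], [40/117, 200/369]]; det S = 44800/251043
solve [mL_A; mL_B] = S·[w00; w01] and [mR_A; mR_B] = S·[w10; w11]:
  w00 = -1, w01 = -1/2, w10 = -1, w11 = 1/2

-1 -1/2 -1 1/2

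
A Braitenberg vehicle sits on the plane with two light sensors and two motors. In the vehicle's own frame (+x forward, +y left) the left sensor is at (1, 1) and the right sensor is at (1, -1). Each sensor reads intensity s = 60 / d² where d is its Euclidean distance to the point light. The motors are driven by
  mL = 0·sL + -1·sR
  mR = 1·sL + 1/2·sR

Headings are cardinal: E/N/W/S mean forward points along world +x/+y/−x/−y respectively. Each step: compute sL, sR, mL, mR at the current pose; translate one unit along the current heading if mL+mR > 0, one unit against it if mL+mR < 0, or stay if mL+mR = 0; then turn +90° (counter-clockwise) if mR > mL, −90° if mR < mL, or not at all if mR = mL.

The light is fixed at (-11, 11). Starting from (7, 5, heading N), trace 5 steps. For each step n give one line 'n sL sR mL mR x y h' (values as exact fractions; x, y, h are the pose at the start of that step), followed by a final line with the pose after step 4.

n=0: pose=(7,5,N); sL=30/157, sR=30/193; mL=-30/193, mR=8145/30301; mL+mR=3435/30301 → advance +1; mR−mL=12855/30301 → turn +1·90°
n=1: pose=(7,6,W); sL=12/65, sR=12/61; mL=-12/61, mR=1122/3965; mL+mR=342/3965 → advance +1; mR−mL=1902/3965 → turn +1·90°
n=2: pose=(6,6,S); sL=1/6, sR=15/73; mL=-15/73, mR=59/219; mL+mR=14/219 → advance +1; mR−mL=104/219 → turn +1·90°
n=3: pose=(6,5,E); sL=60/349, sR=60/373; mL=-60/373, mR=32850/130177; mL+mR=11910/130177 → advance +1; mR−mL=53790/130177 → turn +1·90°
n=4: pose=(7,5,N); sL=30/157, sR=30/193; mL=-30/193, mR=8145/30301; mL+mR=3435/30301 → advance +1; mR−mL=12855/30301 → turn +1·90°

0 30/157 30/193 -30/193 8145/30301 7 5 N
1 12/65 12/61 -12/61 1122/3965 7 6 W
2 1/6 15/73 -15/73 59/219 6 6 S
3 60/349 60/373 -60/373 32850/130177 6 5 E
4 30/157 30/193 -30/193 8145/30301 7 5 N
final 7 6 W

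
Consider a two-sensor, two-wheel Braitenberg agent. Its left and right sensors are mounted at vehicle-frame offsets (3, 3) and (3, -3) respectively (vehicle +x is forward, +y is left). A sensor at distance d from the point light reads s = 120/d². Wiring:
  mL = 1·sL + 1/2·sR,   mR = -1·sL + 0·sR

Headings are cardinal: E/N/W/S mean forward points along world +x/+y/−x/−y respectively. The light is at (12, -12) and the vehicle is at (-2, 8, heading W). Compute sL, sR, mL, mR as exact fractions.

60/289 60/409 33210/118201 -60/289

left sensor world pos  = (-5, 5); dL² = 578
right sensor world pos = (-5, 11); dR² = 818
sL = 120/578 = 60/289
sR = 120/818 = 60/409
mL = 1·sL + 1/2·sR = 33210/118201
mR = -1·sL + 0·sR = -60/289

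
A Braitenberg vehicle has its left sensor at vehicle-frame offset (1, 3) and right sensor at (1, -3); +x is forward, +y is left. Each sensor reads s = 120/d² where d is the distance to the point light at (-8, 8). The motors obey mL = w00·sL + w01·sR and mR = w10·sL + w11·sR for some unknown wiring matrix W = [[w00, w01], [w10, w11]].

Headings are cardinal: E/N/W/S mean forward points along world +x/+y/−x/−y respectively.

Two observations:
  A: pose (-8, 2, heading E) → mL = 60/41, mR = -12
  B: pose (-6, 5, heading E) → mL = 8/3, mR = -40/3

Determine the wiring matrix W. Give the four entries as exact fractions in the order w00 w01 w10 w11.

obs A: pose=(-8,2,E) → sL=12, sR=60/41, mL=60/41, mR=-12
obs B: pose=(-6,5,E) → sL=40/3, sR=8/3, mL=8/3, mR=-40/3
sensor matrix S = [[12, 60/41], [40/3, 8/3]]; det S = 512/41
solve [mL_A; mL_B] = S·[w00; w01] and [mR_A; mR_B] = S·[w10; w11]:
  w00 = 0, w01 = 1, w10 = -1, w11 = 0

0 1 -1 0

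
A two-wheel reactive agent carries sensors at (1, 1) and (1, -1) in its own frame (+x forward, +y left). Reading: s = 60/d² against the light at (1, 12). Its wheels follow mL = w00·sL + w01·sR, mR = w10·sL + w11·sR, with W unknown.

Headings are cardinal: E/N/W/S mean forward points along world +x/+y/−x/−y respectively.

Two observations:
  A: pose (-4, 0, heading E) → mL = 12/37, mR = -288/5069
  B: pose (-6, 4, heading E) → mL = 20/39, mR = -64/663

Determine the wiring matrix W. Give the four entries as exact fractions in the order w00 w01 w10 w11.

obs A: pose=(-4,0,E) → sL=60/137, sR=12/37, mL=12/37, mR=-288/5069
obs B: pose=(-6,4,E) → sL=12/17, sR=20/39, mL=20/39, mR=-64/663
sensor matrix S = [[60/137, 12/37], [12/17, 20/39]]; det S = -4864/1120249
solve [mL_A; mL_B] = S·[w00; w01] and [mR_A; mR_B] = S·[w10; w11]:
  w00 = 0, w01 = 1, w10 = -1/2, w11 = 1/2

0 1 -1/2 1/2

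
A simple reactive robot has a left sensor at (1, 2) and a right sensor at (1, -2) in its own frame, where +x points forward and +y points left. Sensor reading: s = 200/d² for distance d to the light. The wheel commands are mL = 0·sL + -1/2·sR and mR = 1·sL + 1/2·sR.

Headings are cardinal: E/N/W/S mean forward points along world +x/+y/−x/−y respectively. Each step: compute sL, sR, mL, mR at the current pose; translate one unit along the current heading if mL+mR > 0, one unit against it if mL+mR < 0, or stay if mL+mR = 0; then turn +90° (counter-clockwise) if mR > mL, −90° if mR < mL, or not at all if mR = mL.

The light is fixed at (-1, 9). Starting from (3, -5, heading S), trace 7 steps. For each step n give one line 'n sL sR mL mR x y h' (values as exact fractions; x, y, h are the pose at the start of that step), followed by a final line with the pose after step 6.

n=0: pose=(3,-5,S); sL=200/261, sR=200/229; mL=-100/229, mR=71900/59769; mL+mR=200/261 → advance +1; mR−mL=98000/59769 → turn +1·90°
n=1: pose=(3,-6,E); sL=100/97, sR=100/157; mL=-50/157, mR=20550/15229; mL+mR=100/97 → advance +1; mR−mL=25400/15229 → turn +1·90°
n=2: pose=(4,-6,N); sL=40/41, sR=40/49; mL=-20/49, mR=2780/2009; mL+mR=40/41 → advance +1; mR−mL=3600/2009 → turn +1·90°
n=3: pose=(4,-5,W); sL=25/34, sR=5/4; mL=-5/8, mR=185/136; mL+mR=25/34 → advance +1; mR−mL=135/68 → turn +1·90°
n=4: pose=(3,-5,S); sL=200/261, sR=200/229; mL=-100/229, mR=71900/59769; mL+mR=200/261 → advance +1; mR−mL=98000/59769 → turn +1·90°
n=5: pose=(3,-6,E); sL=100/97, sR=100/157; mL=-50/157, mR=20550/15229; mL+mR=100/97 → advance +1; mR−mL=25400/15229 → turn +1·90°
n=6: pose=(4,-6,N); sL=40/41, sR=40/49; mL=-20/49, mR=2780/2009; mL+mR=40/41 → advance +1; mR−mL=3600/2009 → turn +1·90°

0 200/261 200/229 -100/229 71900/59769 3 -5 S
1 100/97 100/157 -50/157 20550/15229 3 -6 E
2 40/41 40/49 -20/49 2780/2009 4 -6 N
3 25/34 5/4 -5/8 185/136 4 -5 W
4 200/261 200/229 -100/229 71900/59769 3 -5 S
5 100/97 100/157 -50/157 20550/15229 3 -6 E
6 40/41 40/49 -20/49 2780/2009 4 -6 N
final 4 -5 W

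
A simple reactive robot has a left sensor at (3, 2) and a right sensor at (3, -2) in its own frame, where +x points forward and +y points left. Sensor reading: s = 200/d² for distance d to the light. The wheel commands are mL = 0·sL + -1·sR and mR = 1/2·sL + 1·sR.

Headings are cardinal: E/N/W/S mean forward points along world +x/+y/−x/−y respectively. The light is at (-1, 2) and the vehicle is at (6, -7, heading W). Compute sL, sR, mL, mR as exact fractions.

200/137 40/13 -40/13 6780/1781

left sensor world pos  = (3, -9); dL² = 137
right sensor world pos = (3, -5); dR² = 65
sL = 200/137 = 200/137
sR = 200/65 = 40/13
mL = 0·sL + -1·sR = -40/13
mR = 1/2·sL + 1·sR = 6780/1781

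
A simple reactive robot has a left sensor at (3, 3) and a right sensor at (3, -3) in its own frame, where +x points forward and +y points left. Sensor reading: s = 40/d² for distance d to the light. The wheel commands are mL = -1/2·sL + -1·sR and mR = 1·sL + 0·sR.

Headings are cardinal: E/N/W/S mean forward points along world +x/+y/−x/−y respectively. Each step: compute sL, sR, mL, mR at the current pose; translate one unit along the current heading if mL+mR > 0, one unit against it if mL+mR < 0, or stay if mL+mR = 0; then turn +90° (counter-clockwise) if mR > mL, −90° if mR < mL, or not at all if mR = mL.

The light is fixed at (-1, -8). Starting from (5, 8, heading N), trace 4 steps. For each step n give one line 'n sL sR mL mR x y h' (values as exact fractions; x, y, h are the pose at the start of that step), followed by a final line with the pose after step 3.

n=0: pose=(5,8,N); sL=4/37, sR=20/221; mL=-1182/8177, mR=4/37; mL+mR=-298/8177 → advance -1; mR−mL=2066/8177 → turn +1·90°
n=1: pose=(5,7,W); sL=40/153, sR=40/333; mL=-1420/5661, mR=40/153; mL+mR=20/1887 → advance +1; mR−mL=2900/5661 → turn +1·90°
n=2: pose=(4,7,S); sL=5/26, sR=10/37; mL=-705/1924, mR=5/26; mL+mR=-335/1924 → advance -1; mR−mL=1075/1924 → turn +1·90°
n=3: pose=(4,8,E); sL=8/85, sR=40/233; mL=-4332/19805, mR=8/85; mL+mR=-2468/19805 → advance -1; mR−mL=6196/19805 → turn +1·90°

0 4/37 20/221 -1182/8177 4/37 5 8 N
1 40/153 40/333 -1420/5661 40/153 5 7 W
2 5/26 10/37 -705/1924 5/26 4 7 S
3 8/85 40/233 -4332/19805 8/85 4 8 E
final 3 8 N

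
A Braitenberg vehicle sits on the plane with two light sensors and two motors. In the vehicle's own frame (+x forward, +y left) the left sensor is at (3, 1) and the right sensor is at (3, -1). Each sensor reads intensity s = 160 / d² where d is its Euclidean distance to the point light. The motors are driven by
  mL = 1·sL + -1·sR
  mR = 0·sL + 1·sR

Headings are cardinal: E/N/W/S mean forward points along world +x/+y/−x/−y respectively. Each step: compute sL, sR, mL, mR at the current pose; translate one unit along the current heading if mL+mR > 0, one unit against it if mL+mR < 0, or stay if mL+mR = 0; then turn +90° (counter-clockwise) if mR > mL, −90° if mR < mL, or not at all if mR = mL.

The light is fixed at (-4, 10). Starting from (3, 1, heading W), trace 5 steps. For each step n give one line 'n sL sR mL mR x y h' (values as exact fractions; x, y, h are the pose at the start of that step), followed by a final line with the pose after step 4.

n=0: pose=(3,1,W); sL=40/29, sR=2; mL=-18/29, mR=2; mL+mR=40/29 → advance +1; mR−mL=76/29 → turn +1·90°
n=1: pose=(2,1,S); sL=160/193, sR=160/169; mL=-3840/32617, mR=160/169; mL+mR=160/193 → advance +1; mR−mL=34720/32617 → turn +1·90°
n=2: pose=(2,0,E); sL=80/81, sR=80/101; mL=1600/8181, mR=80/101; mL+mR=80/81 → advance +1; mR−mL=4880/8181 → turn +1·90°
n=3: pose=(3,0,N); sL=32/17, sR=160/113; mL=896/1921, mR=160/113; mL+mR=32/17 → advance +1; mR−mL=1824/1921 → turn +1·90°
n=4: pose=(3,1,W); sL=40/29, sR=2; mL=-18/29, mR=2; mL+mR=40/29 → advance +1; mR−mL=76/29 → turn +1·90°

0 40/29 2 -18/29 2 3 1 W
1 160/193 160/169 -3840/32617 160/169 2 1 S
2 80/81 80/101 1600/8181 80/101 2 0 E
3 32/17 160/113 896/1921 160/113 3 0 N
4 40/29 2 -18/29 2 3 1 W
final 2 1 S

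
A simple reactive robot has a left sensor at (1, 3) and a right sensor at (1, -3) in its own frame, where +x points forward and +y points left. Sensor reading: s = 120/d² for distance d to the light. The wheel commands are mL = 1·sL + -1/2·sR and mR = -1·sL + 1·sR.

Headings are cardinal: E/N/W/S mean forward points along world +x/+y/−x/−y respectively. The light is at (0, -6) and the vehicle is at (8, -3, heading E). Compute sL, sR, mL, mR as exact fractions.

left sensor world pos  = (9, 0); dL² = 117
right sensor world pos = (9, -6); dR² = 81
sL = 120/117 = 40/39
sR = 120/81 = 40/27
mL = 1·sL + -1/2·sR = 100/351
mR = -1·sL + 1·sR = 160/351

40/39 40/27 100/351 160/351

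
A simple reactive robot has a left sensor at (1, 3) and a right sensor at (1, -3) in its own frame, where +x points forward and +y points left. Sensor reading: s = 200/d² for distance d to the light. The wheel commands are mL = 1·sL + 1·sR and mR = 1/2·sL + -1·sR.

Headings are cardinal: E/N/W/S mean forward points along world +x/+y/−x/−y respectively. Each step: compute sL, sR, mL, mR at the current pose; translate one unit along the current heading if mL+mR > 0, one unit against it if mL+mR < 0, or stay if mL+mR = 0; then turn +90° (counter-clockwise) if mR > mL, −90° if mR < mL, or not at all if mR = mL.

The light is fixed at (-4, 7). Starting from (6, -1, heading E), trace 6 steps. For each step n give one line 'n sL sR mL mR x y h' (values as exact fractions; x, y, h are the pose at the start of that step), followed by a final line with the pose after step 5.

n=0: pose=(6,-1,E); sL=100/73, sR=100/121; mL=19400/8833, mR=-1250/8833; mL+mR=150/73 → advance +1; mR−mL=-20650/8833 → turn -1·90°
n=1: pose=(7,-1,S); sL=200/277, sR=40/29; mL=16880/8033, mR=-8180/8033; mL+mR=300/277 → advance +1; mR−mL=-25060/8033 → turn -1·90°
n=2: pose=(7,-2,W); sL=50/61, sR=25/17; mL=2375/1037, mR=-1100/1037; mL+mR=75/61 → advance +1; mR−mL=-3475/1037 → turn -1·90°
n=3: pose=(6,-2,N); sL=200/113, sR=200/233; mL=69200/26329, mR=700/26329; mL+mR=300/113 → advance +1; mR−mL=-68500/26329 → turn -1·90°
n=4: pose=(6,-1,E); sL=100/73, sR=100/121; mL=19400/8833, mR=-1250/8833; mL+mR=150/73 → advance +1; mR−mL=-20650/8833 → turn -1·90°
n=5: pose=(7,-1,S); sL=200/277, sR=40/29; mL=16880/8033, mR=-8180/8033; mL+mR=300/277 → advance +1; mR−mL=-25060/8033 → turn -1·90°

0 100/73 100/121 19400/8833 -1250/8833 6 -1 E
1 200/277 40/29 16880/8033 -8180/8033 7 -1 S
2 50/61 25/17 2375/1037 -1100/1037 7 -2 W
3 200/113 200/233 69200/26329 700/26329 6 -2 N
4 100/73 100/121 19400/8833 -1250/8833 6 -1 E
5 200/277 40/29 16880/8033 -8180/8033 7 -1 S
final 7 -2 W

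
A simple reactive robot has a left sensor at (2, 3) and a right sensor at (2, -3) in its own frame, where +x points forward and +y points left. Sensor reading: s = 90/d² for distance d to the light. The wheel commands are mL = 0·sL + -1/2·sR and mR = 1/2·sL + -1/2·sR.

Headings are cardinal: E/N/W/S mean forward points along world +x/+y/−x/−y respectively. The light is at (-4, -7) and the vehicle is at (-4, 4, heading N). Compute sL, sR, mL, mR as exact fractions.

left sensor world pos  = (-7, 6); dL² = 178
right sensor world pos = (-1, 6); dR² = 178
sL = 90/178 = 45/89
sR = 90/178 = 45/89
mL = 0·sL + -1/2·sR = -45/178
mR = 1/2·sL + -1/2·sR = 0

45/89 45/89 -45/178 0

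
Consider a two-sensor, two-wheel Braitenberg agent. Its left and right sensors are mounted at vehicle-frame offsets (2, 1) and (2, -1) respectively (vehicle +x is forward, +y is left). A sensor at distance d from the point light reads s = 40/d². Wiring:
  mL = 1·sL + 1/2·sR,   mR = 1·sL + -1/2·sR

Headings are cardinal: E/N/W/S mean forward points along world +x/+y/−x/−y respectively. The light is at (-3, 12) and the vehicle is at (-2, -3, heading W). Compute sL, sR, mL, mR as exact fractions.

40/257 40/197 13020/50629 2740/50629

left sensor world pos  = (-4, -4); dL² = 257
right sensor world pos = (-4, -2); dR² = 197
sL = 40/257 = 40/257
sR = 40/197 = 40/197
mL = 1·sL + 1/2·sR = 13020/50629
mR = 1·sL + -1/2·sR = 2740/50629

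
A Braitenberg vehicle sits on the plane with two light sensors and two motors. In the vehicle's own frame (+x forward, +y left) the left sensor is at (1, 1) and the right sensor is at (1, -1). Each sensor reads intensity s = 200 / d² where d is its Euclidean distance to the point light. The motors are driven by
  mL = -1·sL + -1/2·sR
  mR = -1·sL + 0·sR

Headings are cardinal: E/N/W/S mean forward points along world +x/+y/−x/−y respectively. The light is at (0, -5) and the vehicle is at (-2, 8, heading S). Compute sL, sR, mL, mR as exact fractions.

left sensor world pos  = (-1, 7); dL² = 145
right sensor world pos = (-3, 7); dR² = 153
sL = 200/145 = 40/29
sR = 200/153 = 200/153
mL = -1·sL + -1/2·sR = -9020/4437
mR = -1·sL + 0·sR = -40/29

40/29 200/153 -9020/4437 -40/29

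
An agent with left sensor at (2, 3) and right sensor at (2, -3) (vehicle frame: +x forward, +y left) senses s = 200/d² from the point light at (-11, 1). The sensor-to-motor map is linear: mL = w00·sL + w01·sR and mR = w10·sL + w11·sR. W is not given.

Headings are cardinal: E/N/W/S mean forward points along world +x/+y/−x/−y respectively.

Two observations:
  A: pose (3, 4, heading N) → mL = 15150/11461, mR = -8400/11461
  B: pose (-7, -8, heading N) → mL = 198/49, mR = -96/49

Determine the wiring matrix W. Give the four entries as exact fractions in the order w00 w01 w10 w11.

1/2 1 -1 1

obs A: pose=(3,4,N) → sL=100/73, sR=100/157, mL=15150/11461, mR=-8400/11461
obs B: pose=(-7,-8,N) → sL=4, sR=100/49, mL=198/49, mR=-96/49
sensor matrix S = [[100/73, 100/157], [4, 100/49]]; det S = 139200/561589
solve [mL_A; mL_B] = S·[w00; w01] and [mR_A; mR_B] = S·[w10; w11]:
  w00 = 1/2, w01 = 1, w10 = -1, w11 = 1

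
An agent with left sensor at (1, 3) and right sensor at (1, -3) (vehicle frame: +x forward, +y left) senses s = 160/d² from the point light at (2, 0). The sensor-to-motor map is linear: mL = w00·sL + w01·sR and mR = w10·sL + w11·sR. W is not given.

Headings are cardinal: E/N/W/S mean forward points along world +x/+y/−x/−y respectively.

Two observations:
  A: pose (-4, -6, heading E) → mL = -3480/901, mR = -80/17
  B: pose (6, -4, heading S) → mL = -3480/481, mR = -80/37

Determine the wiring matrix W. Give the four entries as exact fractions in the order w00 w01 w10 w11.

-1/2 -1 -1 0

obs A: pose=(-4,-6,E) → sL=80/17, sR=80/53, mL=-3480/901, mR=-80/17
obs B: pose=(6,-4,S) → sL=80/37, sR=80/13, mL=-3480/481, mR=-80/37
sensor matrix S = [[80/17, 80/53], [80/37, 80/13]]; det S = 11136000/433381
solve [mL_A; mL_B] = S·[w00; w01] and [mR_A; mR_B] = S·[w10; w11]:
  w00 = -1/2, w01 = -1, w10 = -1, w11 = 0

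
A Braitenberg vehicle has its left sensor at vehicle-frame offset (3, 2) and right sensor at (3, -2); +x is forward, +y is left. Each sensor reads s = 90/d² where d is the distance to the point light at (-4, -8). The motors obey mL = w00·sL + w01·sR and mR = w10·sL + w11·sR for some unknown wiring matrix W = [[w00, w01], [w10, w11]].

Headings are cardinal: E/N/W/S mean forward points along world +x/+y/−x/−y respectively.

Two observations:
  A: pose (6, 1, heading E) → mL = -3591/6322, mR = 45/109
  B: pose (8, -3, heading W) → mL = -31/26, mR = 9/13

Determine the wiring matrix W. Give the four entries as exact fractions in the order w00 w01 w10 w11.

obs A: pose=(6,1,E) → sL=9/29, sR=45/109, mL=-3591/6322, mR=45/109
obs B: pose=(8,-3,W) → sL=1, sR=9/13, mL=-31/26, mR=9/13
sensor matrix S = [[9/29, 45/109], [1, 9/13]]; det S = -8136/41093
solve [mL_A; mL_B] = S·[w00; w01] and [mR_A; mR_B] = S·[w10; w11]:
  w00 = -1/2, w01 = -1, w10 = 0, w11 = 1

-1/2 -1 0 1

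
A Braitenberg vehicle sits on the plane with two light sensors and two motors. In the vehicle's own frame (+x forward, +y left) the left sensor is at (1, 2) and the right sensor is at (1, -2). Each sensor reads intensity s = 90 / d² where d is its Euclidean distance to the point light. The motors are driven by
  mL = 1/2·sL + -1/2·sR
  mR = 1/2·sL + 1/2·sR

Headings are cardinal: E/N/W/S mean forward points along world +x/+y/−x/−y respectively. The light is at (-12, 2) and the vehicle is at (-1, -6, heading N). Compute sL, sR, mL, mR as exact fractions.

left sensor world pos  = (-3, -5); dL² = 130
right sensor world pos = (1, -5); dR² = 218
sL = 90/130 = 9/13
sR = 90/218 = 45/109
mL = 1/2·sL + -1/2·sR = 198/1417
mR = 1/2·sL + 1/2·sR = 783/1417

9/13 45/109 198/1417 783/1417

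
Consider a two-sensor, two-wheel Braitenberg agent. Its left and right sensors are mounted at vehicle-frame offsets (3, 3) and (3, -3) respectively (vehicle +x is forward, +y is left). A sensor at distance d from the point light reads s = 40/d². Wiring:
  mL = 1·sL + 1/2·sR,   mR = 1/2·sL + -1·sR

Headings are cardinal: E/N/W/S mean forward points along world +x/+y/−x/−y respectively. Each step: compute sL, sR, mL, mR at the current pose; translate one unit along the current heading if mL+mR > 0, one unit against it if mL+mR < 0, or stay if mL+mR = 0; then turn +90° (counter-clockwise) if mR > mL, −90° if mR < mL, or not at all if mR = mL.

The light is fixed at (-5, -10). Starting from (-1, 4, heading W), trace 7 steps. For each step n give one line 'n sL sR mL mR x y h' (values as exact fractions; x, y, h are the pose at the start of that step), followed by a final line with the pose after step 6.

0 20/61 4/29 702/1769 46/1769 -1 4 W
1 40/289 8/65 3756/18785 -1012/18785 -2 4 N
2 1/9 2/9 2/9 -1/6 -2 5 E
3 40/193 8/29 1932/5597 -964/5597 -1 5 S
4 20/61 4/29 702/1769 46/1769 -1 4 W
5 40/289 8/65 3756/18785 -1012/18785 -2 4 N
6 1/9 2/9 2/9 -1/6 -2 5 E
final -1 5 S

n=0: pose=(-1,4,W); sL=20/61, sR=4/29; mL=702/1769, mR=46/1769; mL+mR=748/1769 → advance +1; mR−mL=-656/1769 → turn -1·90°
n=1: pose=(-2,4,N); sL=40/289, sR=8/65; mL=3756/18785, mR=-1012/18785; mL+mR=2744/18785 → advance +1; mR−mL=-4768/18785 → turn -1·90°
n=2: pose=(-2,5,E); sL=1/9, sR=2/9; mL=2/9, mR=-1/6; mL+mR=1/18 → advance +1; mR−mL=-7/18 → turn -1·90°
n=3: pose=(-1,5,S); sL=40/193, sR=8/29; mL=1932/5597, mR=-964/5597; mL+mR=968/5597 → advance +1; mR−mL=-2896/5597 → turn -1·90°
n=4: pose=(-1,4,W); sL=20/61, sR=4/29; mL=702/1769, mR=46/1769; mL+mR=748/1769 → advance +1; mR−mL=-656/1769 → turn -1·90°
n=5: pose=(-2,4,N); sL=40/289, sR=8/65; mL=3756/18785, mR=-1012/18785; mL+mR=2744/18785 → advance +1; mR−mL=-4768/18785 → turn -1·90°
n=6: pose=(-2,5,E); sL=1/9, sR=2/9; mL=2/9, mR=-1/6; mL+mR=1/18 → advance +1; mR−mL=-7/18 → turn -1·90°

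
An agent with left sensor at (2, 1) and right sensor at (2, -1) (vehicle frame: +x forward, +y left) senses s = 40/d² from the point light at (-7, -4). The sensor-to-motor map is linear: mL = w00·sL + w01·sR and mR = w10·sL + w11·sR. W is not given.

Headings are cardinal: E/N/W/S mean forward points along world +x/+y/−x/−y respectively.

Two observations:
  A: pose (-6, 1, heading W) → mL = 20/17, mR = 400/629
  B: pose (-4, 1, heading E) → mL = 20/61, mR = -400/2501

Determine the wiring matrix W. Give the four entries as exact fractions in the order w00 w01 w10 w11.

1/2 0 1/2 -1/2

obs A: pose=(-6,1,W) → sL=40/17, sR=40/37, mL=20/17, mR=400/629
obs B: pose=(-4,1,E) → sL=40/61, sR=40/41, mL=20/61, mR=-400/2501
sensor matrix S = [[40/17, 40/37], [40/61, 40/41]]; det S = 2496000/1573129
solve [mL_A; mL_B] = S·[w00; w01] and [mR_A; mR_B] = S·[w10; w11]:
  w00 = 1/2, w01 = 0, w10 = 1/2, w11 = -1/2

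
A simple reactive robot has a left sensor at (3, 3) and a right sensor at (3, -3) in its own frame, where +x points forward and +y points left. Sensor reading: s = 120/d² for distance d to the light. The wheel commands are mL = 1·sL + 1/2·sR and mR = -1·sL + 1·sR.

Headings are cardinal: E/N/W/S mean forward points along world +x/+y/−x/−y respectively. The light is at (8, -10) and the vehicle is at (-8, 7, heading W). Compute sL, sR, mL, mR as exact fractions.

left sensor world pos  = (-11, 4); dL² = 557
right sensor world pos = (-11, 10); dR² = 761
sL = 120/557 = 120/557
sR = 120/761 = 120/761
mL = 1·sL + 1/2·sR = 124740/423877
mR = -1·sL + 1·sR = -24480/423877

120/557 120/761 124740/423877 -24480/423877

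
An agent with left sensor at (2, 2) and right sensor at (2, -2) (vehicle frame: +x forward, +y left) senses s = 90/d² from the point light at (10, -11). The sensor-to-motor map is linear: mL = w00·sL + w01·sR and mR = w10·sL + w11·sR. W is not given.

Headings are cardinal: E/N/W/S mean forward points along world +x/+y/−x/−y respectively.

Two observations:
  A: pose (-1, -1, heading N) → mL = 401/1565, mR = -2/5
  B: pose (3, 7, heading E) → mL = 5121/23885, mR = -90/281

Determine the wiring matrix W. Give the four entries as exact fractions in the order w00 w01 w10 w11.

obs A: pose=(-1,-1,N) → sL=90/313, sR=2/5, mL=401/1565, mR=-2/5
obs B: pose=(3,7,E) → sL=18/85, sR=90/281, mL=5121/23885, mR=-90/281
sensor matrix S = [[90/313, 2/5], [18/85, 90/281]]; det S = 276192/37380025
solve [mL_A; mL_B] = S·[w00; w01] and [mR_A; mR_B] = S·[w10; w11]:
  w00 = -1/2, w01 = 1, w10 = 0, w11 = -1

-1/2 1 0 -1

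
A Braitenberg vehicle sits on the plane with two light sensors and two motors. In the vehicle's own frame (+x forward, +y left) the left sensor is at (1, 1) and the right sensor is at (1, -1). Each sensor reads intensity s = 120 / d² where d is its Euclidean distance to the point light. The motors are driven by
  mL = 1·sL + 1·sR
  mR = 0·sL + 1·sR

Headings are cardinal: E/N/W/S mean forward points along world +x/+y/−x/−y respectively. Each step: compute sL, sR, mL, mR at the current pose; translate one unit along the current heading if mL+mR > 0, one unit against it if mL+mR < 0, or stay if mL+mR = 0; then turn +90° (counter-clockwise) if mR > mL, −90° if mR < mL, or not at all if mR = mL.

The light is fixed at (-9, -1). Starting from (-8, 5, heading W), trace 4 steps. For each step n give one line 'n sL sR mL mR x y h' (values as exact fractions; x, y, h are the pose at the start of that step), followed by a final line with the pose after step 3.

0 24/5 120/49 1776/245 120/49 -8 5 W
1 12/5 12/5 24/5 12/5 -9 5 N
2 24/13 120/37 2448/481 120/37 -9 6 E
3 3 10/3 19/3 10/3 -8 6 S
final -8 5 W

n=0: pose=(-8,5,W); sL=24/5, sR=120/49; mL=1776/245, mR=120/49; mL+mR=2376/245 → advance +1; mR−mL=-24/5 → turn -1·90°
n=1: pose=(-9,5,N); sL=12/5, sR=12/5; mL=24/5, mR=12/5; mL+mR=36/5 → advance +1; mR−mL=-12/5 → turn -1·90°
n=2: pose=(-9,6,E); sL=24/13, sR=120/37; mL=2448/481, mR=120/37; mL+mR=4008/481 → advance +1; mR−mL=-24/13 → turn -1·90°
n=3: pose=(-8,6,S); sL=3, sR=10/3; mL=19/3, mR=10/3; mL+mR=29/3 → advance +1; mR−mL=-3 → turn -1·90°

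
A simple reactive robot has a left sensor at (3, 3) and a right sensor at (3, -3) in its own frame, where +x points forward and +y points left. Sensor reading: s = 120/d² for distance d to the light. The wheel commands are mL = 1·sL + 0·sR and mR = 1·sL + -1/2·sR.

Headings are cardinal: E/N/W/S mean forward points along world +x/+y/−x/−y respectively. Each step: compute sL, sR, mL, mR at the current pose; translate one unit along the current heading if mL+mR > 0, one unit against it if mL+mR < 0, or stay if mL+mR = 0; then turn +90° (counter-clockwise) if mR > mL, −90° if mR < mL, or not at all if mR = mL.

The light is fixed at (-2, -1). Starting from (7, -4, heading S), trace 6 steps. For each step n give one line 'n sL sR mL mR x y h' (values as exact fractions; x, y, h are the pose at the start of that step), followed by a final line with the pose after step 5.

n=0: pose=(7,-4,S); sL=2/3, sR=5/3; mL=2/3, mR=-1/6; mL+mR=1/2 → advance +1; mR−mL=-5/6 → turn -1·90°
n=1: pose=(7,-5,W); sL=24/17, sR=120/37; mL=24/17, mR=-132/629; mL+mR=756/629 → advance +1; mR−mL=-60/37 → turn -1·90°
n=2: pose=(6,-5,N); sL=60/13, sR=60/61; mL=60/13, mR=3270/793; mL+mR=6930/793 → advance +1; mR−mL=-30/61 → turn -1·90°
n=3: pose=(6,-4,E); sL=120/121, sR=120/157; mL=120/121, mR=11580/18997; mL+mR=30420/18997 → advance +1; mR−mL=-60/157 → turn -1·90°
n=4: pose=(7,-4,S); sL=2/3, sR=5/3; mL=2/3, mR=-1/6; mL+mR=1/2 → advance +1; mR−mL=-5/6 → turn -1·90°
n=5: pose=(7,-5,W); sL=24/17, sR=120/37; mL=24/17, mR=-132/629; mL+mR=756/629 → advance +1; mR−mL=-60/37 → turn -1·90°

0 2/3 5/3 2/3 -1/6 7 -4 S
1 24/17 120/37 24/17 -132/629 7 -5 W
2 60/13 60/61 60/13 3270/793 6 -5 N
3 120/121 120/157 120/121 11580/18997 6 -4 E
4 2/3 5/3 2/3 -1/6 7 -4 S
5 24/17 120/37 24/17 -132/629 7 -5 W
final 6 -5 N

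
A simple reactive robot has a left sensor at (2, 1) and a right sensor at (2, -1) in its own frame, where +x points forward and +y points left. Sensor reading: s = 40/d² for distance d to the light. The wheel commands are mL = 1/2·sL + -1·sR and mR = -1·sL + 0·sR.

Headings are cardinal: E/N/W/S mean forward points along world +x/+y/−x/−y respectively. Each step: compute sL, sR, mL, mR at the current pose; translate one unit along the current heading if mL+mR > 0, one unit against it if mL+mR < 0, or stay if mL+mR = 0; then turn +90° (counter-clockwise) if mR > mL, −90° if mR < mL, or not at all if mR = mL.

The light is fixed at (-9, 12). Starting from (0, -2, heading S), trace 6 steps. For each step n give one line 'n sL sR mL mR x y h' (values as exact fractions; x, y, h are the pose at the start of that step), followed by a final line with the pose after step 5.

n=0: pose=(0,-2,S); sL=10/89, sR=1/8; mL=-49/712, mR=-10/89; mL+mR=-129/712 → advance -1; mR−mL=-31/712 → turn -1·90°
n=1: pose=(0,-1,W); sL=8/49, sR=40/193; mL=-1188/9457, mR=-8/49; mL+mR=-2732/9457 → advance -1; mR−mL=-356/9457 → turn -1·90°
n=2: pose=(1,-1,N); sL=20/101, sR=20/121; mL=-810/12221, mR=-20/101; mL+mR=-3230/12221 → advance -1; mR−mL=-1610/12221 → turn -1·90°
n=3: pose=(1,-2,E); sL=40/313, sR=40/369; mL=-5140/115497, mR=-40/313; mL+mR=-19900/115497 → advance -1; mR−mL=-9620/115497 → turn -1·90°
n=4: pose=(0,-2,S); sL=10/89, sR=1/8; mL=-49/712, mR=-10/89; mL+mR=-129/712 → advance -1; mR−mL=-31/712 → turn -1·90°
n=5: pose=(0,-1,W); sL=8/49, sR=40/193; mL=-1188/9457, mR=-8/49; mL+mR=-2732/9457 → advance -1; mR−mL=-356/9457 → turn -1·90°

0 10/89 1/8 -49/712 -10/89 0 -2 S
1 8/49 40/193 -1188/9457 -8/49 0 -1 W
2 20/101 20/121 -810/12221 -20/101 1 -1 N
3 40/313 40/369 -5140/115497 -40/313 1 -2 E
4 10/89 1/8 -49/712 -10/89 0 -2 S
5 8/49 40/193 -1188/9457 -8/49 0 -1 W
final 1 -1 N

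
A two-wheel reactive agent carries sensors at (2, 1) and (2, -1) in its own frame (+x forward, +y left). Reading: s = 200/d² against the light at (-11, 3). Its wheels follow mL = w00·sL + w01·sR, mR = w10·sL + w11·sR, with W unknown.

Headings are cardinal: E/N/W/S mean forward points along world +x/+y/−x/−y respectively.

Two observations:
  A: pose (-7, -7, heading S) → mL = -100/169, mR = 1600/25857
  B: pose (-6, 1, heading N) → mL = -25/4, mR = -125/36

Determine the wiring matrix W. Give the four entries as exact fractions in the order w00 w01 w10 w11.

-1/2 0 -1/2 1/2

obs A: pose=(-7,-7,S) → sL=200/169, sR=200/153, mL=-100/169, mR=1600/25857
obs B: pose=(-6,1,N) → sL=25/2, sR=50/9, mL=-25/4, mR=-125/36
sensor matrix S = [[200/169, 200/153], [25/2, 50/9]]; det S = -252500/25857
solve [mL_A; mL_B] = S·[w00; w01] and [mR_A; mR_B] = S·[w10; w11]:
  w00 = -1/2, w01 = 0, w10 = -1/2, w11 = 1/2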